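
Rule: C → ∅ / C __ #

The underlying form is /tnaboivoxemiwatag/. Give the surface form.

No segment of /tnaboivoxemiwatag/ meets the structural description of the rule, so the form surfaces unchanged.

tnaboivoxemiwatag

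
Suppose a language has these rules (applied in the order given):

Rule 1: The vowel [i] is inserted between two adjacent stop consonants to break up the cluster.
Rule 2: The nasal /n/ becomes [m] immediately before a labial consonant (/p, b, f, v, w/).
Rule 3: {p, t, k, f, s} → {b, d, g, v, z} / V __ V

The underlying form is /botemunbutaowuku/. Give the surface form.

Rule 1 (stop-cluster i-epenthesis): no segment meets the environment; /botemunbutaowuku/ is unchanged.
Rule 2 (nasal place assimilation): /n/ precedes the labial consonant /b/, so it assimilates in place to [m]. /botemunbutaowuku/ → botemumbutaowuku.
Rule 3 (intervocalic voicing): /t/ is a voiceless obstruent between vowels /o/ and /e/, so it voices to [d]. /t/ is a voiceless obstruent between vowels /u/ and /a/, so it voices to [d]. /k/ is a voiceless obstruent between vowels /u/ and /u/, so it voices to [g]. /botemumbutaowuku/ → bodemumbudaowugu.

bodemumbudaowugu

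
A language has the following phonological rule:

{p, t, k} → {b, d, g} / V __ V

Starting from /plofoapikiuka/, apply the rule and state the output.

/p/ is a voiceless stop between vowels /a/ and /i/, so it voices to [b].
/k/ is a voiceless stop between vowels /i/ and /i/, so it voices to [g].
/k/ is a voiceless stop between vowels /u/ and /a/, so it voices to [g].
Surface form: [plofoabigiuga].

plofoabigiuga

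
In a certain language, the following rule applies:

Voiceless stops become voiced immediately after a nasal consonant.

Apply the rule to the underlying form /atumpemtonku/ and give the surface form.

atumbemdongu

Scanning /atumpemtonku/: /t/ at position 2 is not in the conditioning environment; /p/ is a voiceless stop immediately after the nasal /m/, so it voices to [b]; /t/ is a voiceless stop immediately after the nasal /m/, so it voices to [d]; /k/ is a voiceless stop immediately after the nasal /n/, so it voices to [g].
Result: [atumbemdongu].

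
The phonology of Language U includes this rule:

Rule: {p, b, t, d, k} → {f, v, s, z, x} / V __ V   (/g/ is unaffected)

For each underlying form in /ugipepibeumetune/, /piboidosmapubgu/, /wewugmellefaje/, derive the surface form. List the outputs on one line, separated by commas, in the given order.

/ugipepibeumetune/: /p/ is a stop between vowels /i/ and /e/, so it spirantizes to the fricative [f]. /p/ is a stop between vowels /e/ and /i/, so it spirantizes to the fricative [f]. /b/ is a stop between vowels /i/ and /e/, so it spirantizes to the fricative [v]. /t/ is a stop between vowels /e/ and /u/, so it spirantizes to the fricative [s]. → [ugifefiveumesune].
/piboidosmapubgu/: /b/ is a stop between vowels /i/ and /o/, so it spirantizes to the fricative [v]. /d/ is a stop between vowels /i/ and /o/, so it spirantizes to the fricative [z]. /p/ is a stop between vowels /a/ and /u/, so it spirantizes to the fricative [f]. → [pivoizosmafubgu].
/wewugmellefaje/: the rule's environment is not met; surfaces unchanged as [wewugmellefaje].

ugifefiveumesune, pivoizosmafubgu, wewugmellefaje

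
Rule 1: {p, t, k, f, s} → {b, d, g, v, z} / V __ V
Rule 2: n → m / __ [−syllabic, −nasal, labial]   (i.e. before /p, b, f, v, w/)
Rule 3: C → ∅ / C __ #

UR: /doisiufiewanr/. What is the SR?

Rule 1 (intervocalic voicing): /s/ is a voiceless obstruent between vowels /i/ and /i/, so it voices to [z]. /f/ is a voiceless obstruent between vowels /u/ and /i/, so it voices to [v]. /doisiufiewanr/ → doiziuviewanr.
Rule 2 (nasal place assimilation): no segment meets the environment; /doiziuviewanr/ is unchanged.
Rule 3 (final cluster simplification): /r/ is the second consonant of a word-final cluster /nr/, so it deletes. /doiziuviewanr/ → doiziuviewan.

doiziuviewan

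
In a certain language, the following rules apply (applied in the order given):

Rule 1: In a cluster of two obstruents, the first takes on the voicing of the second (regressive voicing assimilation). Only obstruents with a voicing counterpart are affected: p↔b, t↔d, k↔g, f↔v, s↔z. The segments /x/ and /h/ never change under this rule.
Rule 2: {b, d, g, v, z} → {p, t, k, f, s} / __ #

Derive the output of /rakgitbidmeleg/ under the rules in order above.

raggidbidmelek

Rule 1 (regressive voicing assimilation): /k/ precedes the voiced obstruent /g/, so it voices to [g] by assimilation. /t/ precedes the voiced obstruent /b/, so it voices to [d] by assimilation. /rakgitbidmeleg/ → raggidbidmeleg.
Rule 2 (final devoicing): /g/ is a voiced obstruent in word-final position, so it devoices to [k]. /raggidbidmeleg/ → raggidbidmelek.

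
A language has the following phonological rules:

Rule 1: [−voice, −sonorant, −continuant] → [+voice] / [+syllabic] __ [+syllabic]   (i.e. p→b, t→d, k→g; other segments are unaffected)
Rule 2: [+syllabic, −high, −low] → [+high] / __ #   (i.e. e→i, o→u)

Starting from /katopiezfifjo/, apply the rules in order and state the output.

kadobiezfifju

Rule 1 (intervocalic voicing): /t/ is a voiceless stop between vowels /a/ and /o/, so it voices to [d]. /p/ is a voiceless stop between vowels /o/ and /i/, so it voices to [b]. /katopiezfifjo/ → kadobiezfifjo.
Rule 2 (final vowel raising): /o/ is a mid vowel in word-final position, so it raises to [u]. /kadobiezfifjo/ → kadobiezfifju.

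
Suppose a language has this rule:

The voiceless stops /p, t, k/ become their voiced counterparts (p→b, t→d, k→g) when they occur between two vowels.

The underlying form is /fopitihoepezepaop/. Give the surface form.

fobidihoebezebaop

/p/ is a voiceless stop between vowels /o/ and /i/, so it voices to [b].
/t/ is a voiceless stop between vowels /i/ and /i/, so it voices to [d].
/p/ is a voiceless stop between vowels /e/ and /e/, so it voices to [b].
/p/ is a voiceless stop between vowels /e/ and /a/, so it voices to [b].
Surface form: [fobidihoebezebaop].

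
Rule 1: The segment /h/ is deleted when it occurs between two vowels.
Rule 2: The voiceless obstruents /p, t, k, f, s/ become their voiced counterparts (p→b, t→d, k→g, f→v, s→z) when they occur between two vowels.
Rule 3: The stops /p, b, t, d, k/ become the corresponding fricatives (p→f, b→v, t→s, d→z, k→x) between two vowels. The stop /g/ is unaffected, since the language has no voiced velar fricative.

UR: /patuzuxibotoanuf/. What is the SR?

Rule 1 (intervocalic h-deletion): no segment meets the environment; /patuzuxibotoanuf/ is unchanged.
Rule 2 (intervocalic voicing): /t/ is a voiceless obstruent between vowels /a/ and /u/, so it voices to [d]. /t/ is a voiceless obstruent between vowels /o/ and /o/, so it voices to [d]. /patuzuxibotoanuf/ → paduzuxibodoanuf.
Rule 3 (intervocalic spirantization): /d/ is a stop between vowels /a/ and /u/, so it spirantizes to the fricative [z]. /b/ is a stop between vowels /i/ and /o/, so it spirantizes to the fricative [v]. /d/ is a stop between vowels /o/ and /o/, so it spirantizes to the fricative [z]. /paduzuxibodoanuf/ → pazuzuxivozoanuf.

pazuzuxivozoanuf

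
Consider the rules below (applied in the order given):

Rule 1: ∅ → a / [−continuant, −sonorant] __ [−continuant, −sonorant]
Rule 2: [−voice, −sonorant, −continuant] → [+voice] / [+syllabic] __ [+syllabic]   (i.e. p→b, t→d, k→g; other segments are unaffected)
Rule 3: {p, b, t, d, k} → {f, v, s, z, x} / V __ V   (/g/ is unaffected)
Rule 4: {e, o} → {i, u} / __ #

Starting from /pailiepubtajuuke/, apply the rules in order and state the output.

Rule 1 (stop-cluster a-epenthesis): /b/ and /t/ form a stop–stop cluster, so [a] is inserted between them. /pailiepubtajuuke/ → pailiepubatajuuke.
Rule 2 (intervocalic voicing): /p/ is a voiceless stop between vowels /e/ and /u/, so it voices to [b]. /t/ is a voiceless stop between vowels /a/ and /a/, so it voices to [d]. /k/ is a voiceless stop between vowels /u/ and /e/, so it voices to [g]. /pailiepubatajuuke/ → pailiebubadajuuge.
Rule 3 (intervocalic spirantization): /b/ is a stop between vowels /e/ and /u/, so it spirantizes to the fricative [v]. /b/ is a stop between vowels /u/ and /a/, so it spirantizes to the fricative [v]. /d/ is a stop between vowels /a/ and /a/, so it spirantizes to the fricative [z]. /pailiebubadajuuge/ → pailievuvazajuuge.
Rule 4 (final vowel raising): /e/ is a mid vowel in word-final position, so it raises to [i]. /pailievuvazajuuge/ → pailievuvazajuugi.

pailievuvazajuugi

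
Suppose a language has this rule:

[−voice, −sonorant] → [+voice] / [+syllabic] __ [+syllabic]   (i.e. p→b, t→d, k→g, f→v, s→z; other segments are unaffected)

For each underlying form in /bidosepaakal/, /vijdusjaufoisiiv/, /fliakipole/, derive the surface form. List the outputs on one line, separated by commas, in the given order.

bidozebaagal, vijdusjauvoiziiv, fliagibole

/bidosepaakal/: /s/ is a voiceless obstruent between vowels /o/ and /e/, so it voices to [z]. /p/ is a voiceless obstruent between vowels /e/ and /a/, so it voices to [b]. /k/ is a voiceless obstruent between vowels /a/ and /a/, so it voices to [g]. → [bidozebaagal].
/vijdusjaufoisiiv/: /f/ is a voiceless obstruent between vowels /u/ and /o/, so it voices to [v]. /s/ is a voiceless obstruent between vowels /i/ and /i/, so it voices to [z]. → [vijdusjauvoiziiv].
/fliakipole/: /k/ is a voiceless obstruent between vowels /a/ and /i/, so it voices to [g]. /p/ is a voiceless obstruent between vowels /i/ and /o/, so it voices to [b]. → [fliagibole].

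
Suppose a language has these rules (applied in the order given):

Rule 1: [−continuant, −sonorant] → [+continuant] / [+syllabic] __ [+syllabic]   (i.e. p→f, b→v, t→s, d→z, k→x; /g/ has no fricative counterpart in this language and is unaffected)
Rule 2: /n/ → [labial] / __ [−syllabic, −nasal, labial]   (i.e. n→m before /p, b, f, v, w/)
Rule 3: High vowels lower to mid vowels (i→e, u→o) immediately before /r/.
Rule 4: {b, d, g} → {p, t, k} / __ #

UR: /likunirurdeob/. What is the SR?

Rule 1 (intervocalic spirantization): /k/ is a stop between vowels /i/ and /u/, so it spirantizes to the fricative [x]. /likunirurdeob/ → lixunirurdeob.
Rule 2 (nasal place assimilation): no segment meets the environment; /lixunirurdeob/ is unchanged.
Rule 3 (pre-rhotic lowering): /i/ is a high vowel immediately before /r/, so it lowers to [e]. /u/ is a high vowel immediately before /r/, so it lowers to [o]. /lixunirurdeob/ → lixunerordeob.
Rule 4 (final devoicing): /b/ is a voiced stop in word-final position, so it devoices to [p]. /lixunerordeob/ → lixunerordeop.

lixunerordeop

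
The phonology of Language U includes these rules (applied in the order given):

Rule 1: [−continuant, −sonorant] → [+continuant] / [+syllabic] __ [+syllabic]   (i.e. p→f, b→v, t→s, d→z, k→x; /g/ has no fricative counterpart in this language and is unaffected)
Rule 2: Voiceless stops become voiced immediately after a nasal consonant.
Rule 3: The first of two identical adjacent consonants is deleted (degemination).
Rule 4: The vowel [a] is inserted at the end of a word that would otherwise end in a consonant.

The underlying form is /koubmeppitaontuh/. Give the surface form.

Rule 1 (intervocalic spirantization): /t/ is a stop between vowels /i/ and /a/, so it spirantizes to the fricative [s]. /koubmeppitaontuh/ → koubmeppisaontuh.
Rule 2 (post-nasal voicing): /t/ is a voiceless stop immediately after the nasal /n/, so it voices to [d]. /koubmeppisaontuh/ → koubmeppisaonduh.
Rule 3 (degemination): /pp/ is a geminate; the first /p/ deletes. /koubmeppisaonduh/ → koubmepisaonduh.
Rule 4 (final a-epenthesis): the form ends in the consonant /h/, so [a] is inserted word-finally. /koubmepisaonduh/ → koubmepisaonduha.

koubmepisaonduha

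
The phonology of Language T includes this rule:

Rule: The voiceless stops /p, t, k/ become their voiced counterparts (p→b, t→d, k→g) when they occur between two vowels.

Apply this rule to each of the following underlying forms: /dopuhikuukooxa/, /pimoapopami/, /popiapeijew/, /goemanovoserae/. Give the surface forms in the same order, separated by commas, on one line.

dobuhiguugooxa, pimoabobami, pobiabeijew, goemanovoserae

/dopuhikuukooxa/: /p/ is a voiceless stop between vowels /o/ and /u/, so it voices to [b]. /k/ is a voiceless stop between vowels /i/ and /u/, so it voices to [g]. /k/ is a voiceless stop between vowels /u/ and /o/, so it voices to [g]. → [dobuhiguugooxa].
/pimoapopami/: /p/ is a voiceless stop between vowels /a/ and /o/, so it voices to [b]. /p/ is a voiceless stop between vowels /o/ and /a/, so it voices to [b]. → [pimoabobami].
/popiapeijew/: /p/ is a voiceless stop between vowels /o/ and /i/, so it voices to [b]. /p/ is a voiceless stop between vowels /a/ and /e/, so it voices to [b]. → [pobiabeijew].
/goemanovoserae/: the rule's environment is not met; surfaces unchanged as [goemanovoserae].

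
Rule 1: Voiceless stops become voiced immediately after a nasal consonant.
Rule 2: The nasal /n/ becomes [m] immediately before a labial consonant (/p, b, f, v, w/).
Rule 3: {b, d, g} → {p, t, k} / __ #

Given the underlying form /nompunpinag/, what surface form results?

nombumbinak

Rule 1 (post-nasal voicing): /p/ is a voiceless stop immediately after the nasal /m/, so it voices to [b]. /p/ is a voiceless stop immediately after the nasal /n/, so it voices to [b]. /nompunpinag/ → nombunbinag.
Rule 2 (nasal place assimilation): /n/ precedes the labial consonant /b/, so it assimilates in place to [m]. /nombunbinag/ → nombumbinag.
Rule 3 (final devoicing): /g/ is a voiced stop in word-final position, so it devoices to [k]. /nombumbinag/ → nombumbinak.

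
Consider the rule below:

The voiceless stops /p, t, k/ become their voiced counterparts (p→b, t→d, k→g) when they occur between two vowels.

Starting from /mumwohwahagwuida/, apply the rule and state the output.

No segment of /mumwohwahagwuida/ meets the structural description of the rule, so the form surfaces unchanged.

mumwohwahagwuida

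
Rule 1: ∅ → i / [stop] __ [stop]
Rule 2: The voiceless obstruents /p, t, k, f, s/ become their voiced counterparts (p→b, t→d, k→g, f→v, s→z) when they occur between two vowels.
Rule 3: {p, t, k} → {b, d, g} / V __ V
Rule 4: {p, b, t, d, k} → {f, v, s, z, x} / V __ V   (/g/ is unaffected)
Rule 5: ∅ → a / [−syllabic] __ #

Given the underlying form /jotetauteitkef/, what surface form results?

jozezauzeizigefa

Rule 1 (stop-cluster i-epenthesis): /t/ and /k/ form a stop–stop cluster, so [i] is inserted between them. /jotetauteitkef/ → jotetauteitikef.
Rule 2 (intervocalic voicing): /t/ is a voiceless obstruent between vowels /o/ and /e/, so it voices to [d]. /t/ is a voiceless obstruent between vowels /e/ and /a/, so it voices to [d]. /t/ is a voiceless obstruent between vowels /u/ and /e/, so it voices to [d]. /t/ is a voiceless obstruent between vowels /i/ and /i/, so it voices to [d]. /k/ is a voiceless obstruent between vowels /i/ and /e/, so it voices to [g]. /jotetauteitikef/ → jodedaudeidigef.
Rule 3 (intervocalic voicing): no segment meets the environment; /jodedaudeidigef/ is unchanged.
Rule 4 (intervocalic spirantization): /d/ is a stop between vowels /o/ and /e/, so it spirantizes to the fricative [z]. /d/ is a stop between vowels /e/ and /a/, so it spirantizes to the fricative [z]. /d/ is a stop between vowels /u/ and /e/, so it spirantizes to the fricative [z]. /d/ is a stop between vowels /i/ and /i/, so it spirantizes to the fricative [z]. /jodedaudeidigef/ → jozezauzeizigef.
Rule 5 (final a-epenthesis): the form ends in the consonant /f/, so [a] is inserted word-finally. /jozezauzeizigef/ → jozezauzeizigefa.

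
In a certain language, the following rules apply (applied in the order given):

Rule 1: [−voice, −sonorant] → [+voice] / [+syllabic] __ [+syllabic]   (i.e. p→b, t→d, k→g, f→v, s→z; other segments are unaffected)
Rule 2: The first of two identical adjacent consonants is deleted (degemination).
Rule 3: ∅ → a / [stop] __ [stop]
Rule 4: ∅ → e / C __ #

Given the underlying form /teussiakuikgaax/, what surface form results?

teusiaguikagaaxe

Rule 1 (intervocalic voicing): /k/ is a voiceless obstruent between vowels /a/ and /u/, so it voices to [g]. /teussiakuikgaax/ → teussiaguikgaax.
Rule 2 (degemination): /ss/ is a geminate; the first /s/ deletes. /teussiaguikgaax/ → teusiaguikgaax.
Rule 3 (stop-cluster a-epenthesis): /k/ and /g/ form a stop–stop cluster, so [a] is inserted between them. /teusiaguikgaax/ → teusiaguikagaax.
Rule 4 (final e-epenthesis): the form ends in the consonant /x/, so [e] is inserted word-finally. /teusiaguikagaax/ → teusiaguikagaaxe.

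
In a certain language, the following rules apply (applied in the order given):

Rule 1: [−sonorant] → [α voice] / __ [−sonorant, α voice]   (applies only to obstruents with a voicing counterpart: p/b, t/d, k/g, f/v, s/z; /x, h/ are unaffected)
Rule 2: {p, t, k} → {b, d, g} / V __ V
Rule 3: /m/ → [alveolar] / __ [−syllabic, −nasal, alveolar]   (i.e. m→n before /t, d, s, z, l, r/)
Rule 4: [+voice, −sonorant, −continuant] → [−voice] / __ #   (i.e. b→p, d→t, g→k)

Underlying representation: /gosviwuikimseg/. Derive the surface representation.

Rule 1 (regressive voicing assimilation): /s/ precedes the voiced obstruent /v/, so it voices to [z] by assimilation. /gosviwuikimseg/ → gozviwuikimseg.
Rule 2 (intervocalic voicing): /k/ is a voiceless stop between vowels /i/ and /i/, so it voices to [g]. /gozviwuikimseg/ → gozviwuigimseg.
Rule 3 (nasal place assimilation): /m/ precedes the alveolar consonant /s/, so it assimilates in place to [n]. /gozviwuigimseg/ → gozviwuiginseg.
Rule 4 (final devoicing): /g/ is a voiced stop in word-final position, so it devoices to [k]. /gozviwuiginseg/ → gozviwuiginsek.

gozviwuiginsek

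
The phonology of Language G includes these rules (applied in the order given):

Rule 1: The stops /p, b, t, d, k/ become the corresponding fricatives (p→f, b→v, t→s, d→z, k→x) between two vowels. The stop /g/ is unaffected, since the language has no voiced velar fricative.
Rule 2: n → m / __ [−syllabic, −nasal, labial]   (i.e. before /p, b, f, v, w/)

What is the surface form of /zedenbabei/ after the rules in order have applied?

Rule 1 (intervocalic spirantization): /d/ is a stop between vowels /e/ and /e/, so it spirantizes to the fricative [z]. /b/ is a stop between vowels /a/ and /e/, so it spirantizes to the fricative [v]. /zedenbabei/ → zezenbavei.
Rule 2 (nasal place assimilation): /n/ precedes the labial consonant /b/, so it assimilates in place to [m]. /zezenbavei/ → zezembavei.

zezembavei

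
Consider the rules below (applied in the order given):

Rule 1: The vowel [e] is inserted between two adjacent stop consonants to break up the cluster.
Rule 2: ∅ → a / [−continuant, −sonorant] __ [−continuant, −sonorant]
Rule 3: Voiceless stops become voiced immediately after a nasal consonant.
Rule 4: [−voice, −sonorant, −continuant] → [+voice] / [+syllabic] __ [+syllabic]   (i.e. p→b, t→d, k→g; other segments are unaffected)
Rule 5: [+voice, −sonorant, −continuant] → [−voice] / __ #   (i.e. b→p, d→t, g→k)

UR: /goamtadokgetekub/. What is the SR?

goamdadogegedegup

Rule 1 (stop-cluster e-epenthesis): /k/ and /g/ form a stop–stop cluster, so [e] is inserted between them. /goamtadokgetekub/ → goamtadokegetekub.
Rule 2 (stop-cluster a-epenthesis): no segment meets the environment; /goamtadokegetekub/ is unchanged.
Rule 3 (post-nasal voicing): /t/ is a voiceless stop immediately after the nasal /m/, so it voices to [d]. /goamtadokegetekub/ → goamdadokegetekub.
Rule 4 (intervocalic voicing): /k/ is a voiceless stop between vowels /o/ and /e/, so it voices to [g]. /t/ is a voiceless stop between vowels /e/ and /e/, so it voices to [d]. /k/ is a voiceless stop between vowels /e/ and /u/, so it voices to [g]. /goamdadokegetekub/ → goamdadogegedegub.
Rule 5 (final devoicing): /b/ is a voiced stop in word-final position, so it devoices to [p]. /goamdadogegedegub/ → goamdadogegedegup.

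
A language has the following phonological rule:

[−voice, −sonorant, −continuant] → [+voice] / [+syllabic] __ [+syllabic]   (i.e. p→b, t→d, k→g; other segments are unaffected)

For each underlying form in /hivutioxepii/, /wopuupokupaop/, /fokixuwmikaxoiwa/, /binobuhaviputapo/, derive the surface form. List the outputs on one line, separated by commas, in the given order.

/hivutioxepii/: /t/ is a voiceless stop between vowels /u/ and /i/, so it voices to [d]. /p/ is a voiceless stop between vowels /e/ and /i/, so it voices to [b]. → [hivudioxebii].
/wopuupokupaop/: /p/ is a voiceless stop between vowels /o/ and /u/, so it voices to [b]. /p/ is a voiceless stop between vowels /u/ and /o/, so it voices to [b]. /k/ is a voiceless stop between vowels /o/ and /u/, so it voices to [g]. /p/ is a voiceless stop between vowels /u/ and /a/, so it voices to [b]. → [wobuubogubaop].
/fokixuwmikaxoiwa/: /k/ is a voiceless stop between vowels /o/ and /i/, so it voices to [g]. /k/ is a voiceless stop between vowels /i/ and /a/, so it voices to [g]. → [fogixuwmigaxoiwa].
/binobuhaviputapo/: /p/ is a voiceless stop between vowels /i/ and /u/, so it voices to [b]. /t/ is a voiceless stop between vowels /u/ and /a/, so it voices to [d]. /p/ is a voiceless stop between vowels /a/ and /o/, so it voices to [b]. → [binobuhavibudabo].

hivudioxebii, wobuubogubaop, fogixuwmigaxoiwa, binobuhavibudabo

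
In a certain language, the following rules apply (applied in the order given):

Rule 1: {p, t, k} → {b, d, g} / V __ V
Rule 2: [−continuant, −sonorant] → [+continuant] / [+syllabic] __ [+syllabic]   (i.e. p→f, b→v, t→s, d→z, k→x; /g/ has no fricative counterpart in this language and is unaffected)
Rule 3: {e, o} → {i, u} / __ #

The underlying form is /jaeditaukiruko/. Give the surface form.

Rule 1 (intervocalic voicing): /t/ is a voiceless stop between vowels /i/ and /a/, so it voices to [d]. /k/ is a voiceless stop between vowels /u/ and /i/, so it voices to [g]. /k/ is a voiceless stop between vowels /u/ and /o/, so it voices to [g]. /jaeditaukiruko/ → jaedidaugirugo.
Rule 2 (intervocalic spirantization): /d/ is a stop between vowels /e/ and /i/, so it spirantizes to the fricative [z]. /d/ is a stop between vowels /i/ and /a/, so it spirantizes to the fricative [z]. /jaedidaugirugo/ → jaezizaugirugo.
Rule 3 (final vowel raising): /o/ is a mid vowel in word-final position, so it raises to [u]. /jaezizaugirugo/ → jaezizaugirugu.

jaezizaugirugu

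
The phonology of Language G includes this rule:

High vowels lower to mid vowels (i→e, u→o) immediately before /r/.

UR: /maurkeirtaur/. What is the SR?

maorkeertaor

/u/ is a high vowel immediately before /r/, so it lowers to [o].
/i/ is a high vowel immediately before /r/, so it lowers to [e].
/u/ is a high vowel immediately before /r/, so it lowers to [o].
Surface form: [maorkeertaor].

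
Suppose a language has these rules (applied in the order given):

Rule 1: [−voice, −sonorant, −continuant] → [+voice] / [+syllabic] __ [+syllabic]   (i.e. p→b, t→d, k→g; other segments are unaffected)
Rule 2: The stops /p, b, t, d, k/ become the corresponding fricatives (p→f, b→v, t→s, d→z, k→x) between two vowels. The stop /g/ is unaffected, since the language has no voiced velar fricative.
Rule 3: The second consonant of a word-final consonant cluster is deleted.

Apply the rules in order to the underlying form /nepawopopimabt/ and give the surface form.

Rule 1 (intervocalic voicing): /p/ is a voiceless stop between vowels /e/ and /a/, so it voices to [b]. /p/ is a voiceless stop between vowels /o/ and /o/, so it voices to [b]. /p/ is a voiceless stop between vowels /o/ and /i/, so it voices to [b]. /nepawopopimabt/ → nebawobobimabt.
Rule 2 (intervocalic spirantization): /b/ is a stop between vowels /e/ and /a/, so it spirantizes to the fricative [v]. /b/ is a stop between vowels /o/ and /o/, so it spirantizes to the fricative [v]. /b/ is a stop between vowels /o/ and /i/, so it spirantizes to the fricative [v]. /nebawobobimabt/ → nevawovovimabt.
Rule 3 (final cluster simplification): /t/ is the second consonant of a word-final cluster /bt/, so it deletes. /nevawovovimabt/ → nevawovovimab.

nevawovovimab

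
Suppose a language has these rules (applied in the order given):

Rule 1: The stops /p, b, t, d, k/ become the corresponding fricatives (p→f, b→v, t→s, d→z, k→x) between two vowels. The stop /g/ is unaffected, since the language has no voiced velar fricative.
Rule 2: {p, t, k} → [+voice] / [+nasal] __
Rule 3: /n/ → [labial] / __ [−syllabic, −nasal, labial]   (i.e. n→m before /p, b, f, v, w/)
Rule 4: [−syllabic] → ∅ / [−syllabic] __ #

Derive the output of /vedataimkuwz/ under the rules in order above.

Rule 1 (intervocalic spirantization): /d/ is a stop between vowels /e/ and /a/, so it spirantizes to the fricative [z]. /t/ is a stop between vowels /a/ and /a/, so it spirantizes to the fricative [s]. /vedataimkuwz/ → vezasaimkuwz.
Rule 2 (post-nasal voicing): /k/ is a voiceless stop immediately after the nasal /m/, so it voices to [g]. /vezasaimkuwz/ → vezasaimguwz.
Rule 3 (nasal place assimilation): no segment meets the environment; /vezasaimguwz/ is unchanged.
Rule 4 (final cluster simplification): /z/ is the second consonant of a word-final cluster /wz/, so it deletes. /vezasaimguwz/ → vezasaimguw.

vezasaimguw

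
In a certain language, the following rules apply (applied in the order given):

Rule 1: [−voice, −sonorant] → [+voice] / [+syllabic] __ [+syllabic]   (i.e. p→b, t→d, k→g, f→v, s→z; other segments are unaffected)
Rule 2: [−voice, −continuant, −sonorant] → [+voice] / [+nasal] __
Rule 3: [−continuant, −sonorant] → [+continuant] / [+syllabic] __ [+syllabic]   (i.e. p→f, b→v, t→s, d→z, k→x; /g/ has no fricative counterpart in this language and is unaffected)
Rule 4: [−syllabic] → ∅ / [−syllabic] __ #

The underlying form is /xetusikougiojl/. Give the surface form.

xezuzigougioj

Rule 1 (intervocalic voicing): /t/ is a voiceless obstruent between vowels /e/ and /u/, so it voices to [d]. /s/ is a voiceless obstruent between vowels /u/ and /i/, so it voices to [z]. /k/ is a voiceless obstruent between vowels /i/ and /o/, so it voices to [g]. /xetusikougiojl/ → xeduzigougiojl.
Rule 2 (post-nasal voicing): no segment meets the environment; /xeduzigougiojl/ is unchanged.
Rule 3 (intervocalic spirantization): /d/ is a stop between vowels /e/ and /u/, so it spirantizes to the fricative [z]. /xeduzigougiojl/ → xezuzigougiojl.
Rule 4 (final cluster simplification): /l/ is the second consonant of a word-final cluster /jl/, so it deletes. /xezuzigougiojl/ → xezuzigougioj.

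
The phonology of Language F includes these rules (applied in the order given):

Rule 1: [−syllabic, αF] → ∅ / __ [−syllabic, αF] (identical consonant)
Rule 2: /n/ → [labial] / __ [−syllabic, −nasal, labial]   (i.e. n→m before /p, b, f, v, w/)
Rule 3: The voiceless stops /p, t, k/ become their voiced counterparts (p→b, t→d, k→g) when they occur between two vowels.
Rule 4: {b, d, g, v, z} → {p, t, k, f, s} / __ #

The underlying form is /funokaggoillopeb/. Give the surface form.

funogagoilobep

Rule 1 (degemination): /gg/ is a geminate; the first /g/ deletes. /ll/ is a geminate; the first /l/ deletes. /funokaggoillopeb/ → funokagoilopeb.
Rule 2 (nasal place assimilation): no segment meets the environment; /funokagoilopeb/ is unchanged.
Rule 3 (intervocalic voicing): /k/ is a voiceless stop between vowels /o/ and /a/, so it voices to [g]. /p/ is a voiceless stop between vowels /o/ and /e/, so it voices to [b]. /funokagoilopeb/ → funogagoilobeb.
Rule 4 (final devoicing): /b/ is a voiced obstruent in word-final position, so it devoices to [p]. /funogagoilobeb/ → funogagoilobep.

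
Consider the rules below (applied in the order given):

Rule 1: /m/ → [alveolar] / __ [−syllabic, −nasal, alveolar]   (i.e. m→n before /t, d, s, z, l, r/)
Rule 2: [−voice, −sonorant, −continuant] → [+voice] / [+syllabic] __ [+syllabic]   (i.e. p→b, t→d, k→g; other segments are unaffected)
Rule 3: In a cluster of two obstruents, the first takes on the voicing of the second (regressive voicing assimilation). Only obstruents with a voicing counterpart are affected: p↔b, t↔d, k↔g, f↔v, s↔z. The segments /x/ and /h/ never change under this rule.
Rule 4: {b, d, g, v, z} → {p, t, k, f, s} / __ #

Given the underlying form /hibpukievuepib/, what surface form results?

hippugievuebip

Rule 1 (nasal place assimilation): no segment meets the environment; /hibpukievuepib/ is unchanged.
Rule 2 (intervocalic voicing): /k/ is a voiceless stop between vowels /u/ and /i/, so it voices to [g]. /p/ is a voiceless stop between vowels /e/ and /i/, so it voices to [b]. /hibpukievuepib/ → hibpugievuebib.
Rule 3 (regressive voicing assimilation): /b/ precedes the voiceless obstruent /p/, so it devoices to [p] by assimilation. /hibpugievuebib/ → hippugievuebib.
Rule 4 (final devoicing): /b/ is a voiced obstruent in word-final position, so it devoices to [p]. /hippugievuebib/ → hippugievuebip.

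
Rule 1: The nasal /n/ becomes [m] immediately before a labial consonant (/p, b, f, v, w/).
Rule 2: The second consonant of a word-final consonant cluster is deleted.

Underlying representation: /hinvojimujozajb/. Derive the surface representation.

Rule 1 (nasal place assimilation): /n/ precedes the labial consonant /v/, so it assimilates in place to [m]. /hinvojimujozajb/ → himvojimujozajb.
Rule 2 (final cluster simplification): /b/ is the second consonant of a word-final cluster /jb/, so it deletes. /himvojimujozajb/ → himvojimujozaj.

himvojimujozaj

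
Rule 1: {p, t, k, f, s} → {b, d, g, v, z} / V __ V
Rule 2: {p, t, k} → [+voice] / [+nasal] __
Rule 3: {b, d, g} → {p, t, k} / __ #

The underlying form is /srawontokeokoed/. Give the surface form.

srawondogeogoet

Rule 1 (intervocalic voicing): /k/ is a voiceless obstruent between vowels /o/ and /e/, so it voices to [g]. /k/ is a voiceless obstruent between vowels /o/ and /o/, so it voices to [g]. /srawontokeokoed/ → srawontogeogoed.
Rule 2 (post-nasal voicing): /t/ is a voiceless stop immediately after the nasal /n/, so it voices to [d]. /srawontogeogoed/ → srawondogeogoed.
Rule 3 (final devoicing): /d/ is a voiced stop in word-final position, so it devoices to [t]. /srawondogeogoed/ → srawondogeogoet.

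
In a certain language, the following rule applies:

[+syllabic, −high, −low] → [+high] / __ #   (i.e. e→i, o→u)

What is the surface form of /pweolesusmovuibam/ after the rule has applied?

pweolesusmovuibam

No segment of /pweolesusmovuibam/ meets the structural description of the rule, so the form surfaces unchanged.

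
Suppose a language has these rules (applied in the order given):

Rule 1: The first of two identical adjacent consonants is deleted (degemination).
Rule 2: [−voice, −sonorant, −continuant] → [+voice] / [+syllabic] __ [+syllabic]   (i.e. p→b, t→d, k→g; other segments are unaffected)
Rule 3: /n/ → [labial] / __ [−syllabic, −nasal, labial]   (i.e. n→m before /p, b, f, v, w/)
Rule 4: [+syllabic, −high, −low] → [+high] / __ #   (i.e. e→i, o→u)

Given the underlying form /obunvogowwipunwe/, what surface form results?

obumvogowibumwi

Rule 1 (degemination): /ww/ is a geminate; the first /w/ deletes. /obunvogowwipunwe/ → obunvogowipunwe.
Rule 2 (intervocalic voicing): /p/ is a voiceless stop between vowels /i/ and /u/, so it voices to [b]. /obunvogowipunwe/ → obunvogowibunwe.
Rule 3 (nasal place assimilation): /n/ precedes the labial consonant /v/, so it assimilates in place to [m]. /n/ precedes the labial consonant /w/, so it assimilates in place to [m]. /obunvogowibunwe/ → obumvogowibumwe.
Rule 4 (final vowel raising): /e/ is a mid vowel in word-final position, so it raises to [i]. /obumvogowibumwe/ → obumvogowibumwi.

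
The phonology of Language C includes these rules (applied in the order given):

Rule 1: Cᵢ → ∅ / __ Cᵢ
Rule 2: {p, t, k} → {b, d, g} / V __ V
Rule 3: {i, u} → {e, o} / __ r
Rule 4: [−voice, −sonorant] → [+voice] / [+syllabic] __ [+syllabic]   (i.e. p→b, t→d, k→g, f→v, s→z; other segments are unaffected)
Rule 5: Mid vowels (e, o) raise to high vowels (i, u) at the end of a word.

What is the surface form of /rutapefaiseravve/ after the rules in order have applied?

rudabevaizeravi

Rule 1 (degemination): /vv/ is a geminate; the first /v/ deletes. /rutapefaiseravve/ → rutapefaiserave.
Rule 2 (intervocalic voicing): /t/ is a voiceless stop between vowels /u/ and /a/, so it voices to [d]. /p/ is a voiceless stop between vowels /a/ and /e/, so it voices to [b]. /rutapefaiserave/ → rudabefaiserave.
Rule 3 (pre-rhotic lowering): no segment meets the environment; /rudabefaiserave/ is unchanged.
Rule 4 (intervocalic voicing): /f/ is a voiceless obstruent between vowels /e/ and /a/, so it voices to [v]. /s/ is a voiceless obstruent between vowels /i/ and /e/, so it voices to [z]. /rudabefaiserave/ → rudabevaizerave.
Rule 5 (final vowel raising): /e/ is a mid vowel in word-final position, so it raises to [i]. /rudabevaizerave/ → rudabevaizeravi.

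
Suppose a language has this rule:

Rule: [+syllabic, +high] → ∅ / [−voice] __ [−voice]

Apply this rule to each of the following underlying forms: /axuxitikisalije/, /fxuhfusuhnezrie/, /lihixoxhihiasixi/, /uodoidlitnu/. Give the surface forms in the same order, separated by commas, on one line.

/axuxitikisalije/: /u/ is a high vowel flanked by voiceless consonants /x/ and /x/, so it deletes. /i/ is a high vowel flanked by voiceless consonants /x/ and /t/, so it deletes. /i/ is a high vowel flanked by voiceless consonants /t/ and /k/, so it deletes. /i/ is a high vowel flanked by voiceless consonants /k/ and /s/, so it deletes. → [axxtksalije].
/fxuhfusuhnezrie/: /u/ is a high vowel flanked by voiceless consonants /x/ and /h/, so it deletes. /u/ is a high vowel flanked by voiceless consonants /f/ and /s/, so it deletes. /u/ is a high vowel flanked by voiceless consonants /s/ and /h/, so it deletes. → [fxhfshnezrie].
/lihixoxhihiasixi/: /i/ is a high vowel flanked by voiceless consonants /h/ and /x/, so it deletes. /i/ is a high vowel flanked by voiceless consonants /h/ and /h/, so it deletes. /i/ is a high vowel flanked by voiceless consonants /s/ and /x/, so it deletes. → [lihxoxhhiasxi].
/uodoidlitnu/: the rule's environment is not met; surfaces unchanged as [uodoidlitnu].

axxtksalije, fxhfshnezrie, lihxoxhhiasxi, uodoidlitnu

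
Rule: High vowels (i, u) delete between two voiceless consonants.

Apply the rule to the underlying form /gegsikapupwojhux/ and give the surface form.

/i/ is a high vowel flanked by voiceless consonants /s/ and /k/, so it deletes.
/u/ is a high vowel flanked by voiceless consonants /p/ and /p/, so it deletes.
/u/ is a high vowel flanked by voiceless consonants /h/ and /x/, so it deletes.
Surface form: [gegskappwojhx].

gegskappwojhx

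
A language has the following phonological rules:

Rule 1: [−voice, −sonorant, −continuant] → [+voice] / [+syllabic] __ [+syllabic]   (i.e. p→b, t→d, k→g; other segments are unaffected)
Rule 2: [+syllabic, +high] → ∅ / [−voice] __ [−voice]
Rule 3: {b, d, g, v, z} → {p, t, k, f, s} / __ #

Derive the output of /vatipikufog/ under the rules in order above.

vadibigufok

Rule 1 (intervocalic voicing): /t/ is a voiceless stop between vowels /a/ and /i/, so it voices to [d]. /p/ is a voiceless stop between vowels /i/ and /i/, so it voices to [b]. /k/ is a voiceless stop between vowels /i/ and /u/, so it voices to [g]. /vatipikufog/ → vadibigufog.
Rule 2 (high vowel syncope): no segment meets the environment; /vadibigufog/ is unchanged.
Rule 3 (final devoicing): /g/ is a voiced obstruent in word-final position, so it devoices to [k]. /vadibigufog/ → vadibigufok.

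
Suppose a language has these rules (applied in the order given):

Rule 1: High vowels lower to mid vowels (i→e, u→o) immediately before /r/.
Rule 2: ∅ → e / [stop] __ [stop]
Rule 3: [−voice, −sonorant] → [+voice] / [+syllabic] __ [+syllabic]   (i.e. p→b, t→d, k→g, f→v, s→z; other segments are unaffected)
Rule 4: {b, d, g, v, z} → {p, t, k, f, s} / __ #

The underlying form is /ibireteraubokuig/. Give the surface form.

Rule 1 (pre-rhotic lowering): /i/ is a high vowel immediately before /r/, so it lowers to [e]. /ibireteraubokuig/ → ibereteraubokuig.
Rule 2 (stop-cluster e-epenthesis): no segment meets the environment; /ibereteraubokuig/ is unchanged.
Rule 3 (intervocalic voicing): /t/ is a voiceless obstruent between vowels /e/ and /e/, so it voices to [d]. /k/ is a voiceless obstruent between vowels /o/ and /u/, so it voices to [g]. /ibereteraubokuig/ → iberederauboguig.
Rule 4 (final devoicing): /g/ is a voiced obstruent in word-final position, so it devoices to [k]. /iberederauboguig/ → iberederauboguik.

iberederauboguik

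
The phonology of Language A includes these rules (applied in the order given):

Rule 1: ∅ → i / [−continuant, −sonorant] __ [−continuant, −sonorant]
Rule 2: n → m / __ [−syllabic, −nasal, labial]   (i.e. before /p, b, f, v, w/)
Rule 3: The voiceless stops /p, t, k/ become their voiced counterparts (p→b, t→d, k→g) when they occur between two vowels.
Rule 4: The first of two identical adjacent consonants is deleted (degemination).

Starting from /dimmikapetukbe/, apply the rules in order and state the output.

Rule 1 (stop-cluster i-epenthesis): /k/ and /b/ form a stop–stop cluster, so [i] is inserted between them. /dimmikapetukbe/ → dimmikapetukibe.
Rule 2 (nasal place assimilation): no segment meets the environment; /dimmikapetukibe/ is unchanged.
Rule 3 (intervocalic voicing): /k/ is a voiceless stop between vowels /i/ and /a/, so it voices to [g]. /p/ is a voiceless stop between vowels /a/ and /e/, so it voices to [b]. /t/ is a voiceless stop between vowels /e/ and /u/, so it voices to [d]. /k/ is a voiceless stop between vowels /u/ and /i/, so it voices to [g]. /dimmikapetukibe/ → dimmigabedugibe.
Rule 4 (degemination): /mm/ is a geminate; the first /m/ deletes. /dimmigabedugibe/ → dimigabedugibe.

dimigabedugibe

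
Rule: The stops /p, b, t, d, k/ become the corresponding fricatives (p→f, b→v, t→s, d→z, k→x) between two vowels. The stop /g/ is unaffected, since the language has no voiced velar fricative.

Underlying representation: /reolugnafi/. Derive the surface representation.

No segment of /reolugnafi/ meets the structural description of the rule, so the form surfaces unchanged.

reolugnafi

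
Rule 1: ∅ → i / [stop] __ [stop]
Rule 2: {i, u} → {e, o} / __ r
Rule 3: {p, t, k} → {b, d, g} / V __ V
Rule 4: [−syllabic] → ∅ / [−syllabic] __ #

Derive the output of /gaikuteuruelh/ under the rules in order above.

Rule 1 (stop-cluster i-epenthesis): no segment meets the environment; /gaikuteuruelh/ is unchanged.
Rule 2 (pre-rhotic lowering): /u/ is a high vowel immediately before /r/, so it lowers to [o]. /gaikuteuruelh/ → gaikuteoruelh.
Rule 3 (intervocalic voicing): /k/ is a voiceless stop between vowels /i/ and /u/, so it voices to [g]. /t/ is a voiceless stop between vowels /u/ and /e/, so it voices to [d]. /gaikuteoruelh/ → gaigudeoruelh.
Rule 4 (final cluster simplification): /h/ is the second consonant of a word-final cluster /lh/, so it deletes. /gaigudeoruelh/ → gaigudeoruel.

gaigudeoruel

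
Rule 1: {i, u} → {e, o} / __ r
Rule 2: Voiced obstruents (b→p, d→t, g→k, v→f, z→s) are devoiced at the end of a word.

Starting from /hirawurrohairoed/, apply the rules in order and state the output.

Rule 1 (pre-rhotic lowering): /i/ is a high vowel immediately before /r/, so it lowers to [e]. /u/ is a high vowel immediately before /r/, so it lowers to [o]. /i/ is a high vowel immediately before /r/, so it lowers to [e]. /hirawurrohairoed/ → heraworrohaeroed.
Rule 2 (final devoicing): /d/ is a voiced obstruent in word-final position, so it devoices to [t]. /heraworrohaeroed/ → heraworrohaeroet.

heraworrohaeroet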